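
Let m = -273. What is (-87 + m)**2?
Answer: 129600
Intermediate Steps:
(-87 + m)**2 = (-87 - 273)**2 = (-360)**2 = 129600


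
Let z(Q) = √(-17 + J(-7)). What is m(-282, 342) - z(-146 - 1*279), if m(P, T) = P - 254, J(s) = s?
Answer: -536 - 2*I*√6 ≈ -536.0 - 4.899*I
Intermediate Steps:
m(P, T) = -254 + P
z(Q) = 2*I*√6 (z(Q) = √(-17 - 7) = √(-24) = 2*I*√6)
m(-282, 342) - z(-146 - 1*279) = (-254 - 282) - 2*I*√6 = -536 - 2*I*√6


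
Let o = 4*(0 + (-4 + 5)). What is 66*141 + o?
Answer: 9310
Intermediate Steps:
o = 4 (o = 4*(0 + 1) = 4*1 = 4)
66*141 + o = 66*141 + 4 = 9306 + 4 = 9310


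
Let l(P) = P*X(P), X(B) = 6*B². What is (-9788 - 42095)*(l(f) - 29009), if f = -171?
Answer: 1558060757825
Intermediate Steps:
l(P) = 6*P³ (l(P) = P*(6*P²) = 6*P³)
(-9788 - 42095)*(l(f) - 29009) = (-9788 - 42095)*(6*(-171)³ - 29009) = -51883*(6*(-5000211) - 29009) = -51883*(-30001266 - 29009) = -51883*(-30030275) = 1558060757825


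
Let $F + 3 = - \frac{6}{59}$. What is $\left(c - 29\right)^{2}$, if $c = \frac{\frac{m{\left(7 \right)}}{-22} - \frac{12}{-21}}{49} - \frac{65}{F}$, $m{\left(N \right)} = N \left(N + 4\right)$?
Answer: $\frac{1034889117025}{15759789444} \approx 65.666$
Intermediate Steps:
$F = - \frac{183}{59}$ ($F = -3 - \frac{6}{59} = - \frac{183}{59} \approx -3.1017$)
$m{\left(N \right)} = N \left(4 + N\right)$
$c = \frac{2623307}{125538}$ ($c = \frac{\frac{7 \left(4 + 7\right)}{-22} - \frac{12}{-21}}{49} - \frac{65}{- \frac{183}{59}} = \left(7 \cdot 11 \left(- \frac{1}{22}\right) - - \frac{4}{7}\right) \frac{1}{49} - - \frac{3835}{183} = \left(77 \left(- \frac{1}{22}\right) + \frac{4}{7}\right) \frac{1}{49} + \frac{3835}{183} = \left(- \frac{7}{2} + \frac{4}{7}\right) \frac{1}{49} + \frac{3835}{183} = \left(- \frac{41}{14}\right) \frac{1}{49} + \frac{3835}{183} = - \frac{41}{686} + \frac{3835}{183} = \frac{2623307}{125538} \approx 20.897$)
$\left(c - 29\right)^{2} = \left(\frac{2623307}{125538} - 29\right)^{2} = \left(- \frac{1017295}{125538}\right)^{2} = \frac{1034889117025}{15759789444}$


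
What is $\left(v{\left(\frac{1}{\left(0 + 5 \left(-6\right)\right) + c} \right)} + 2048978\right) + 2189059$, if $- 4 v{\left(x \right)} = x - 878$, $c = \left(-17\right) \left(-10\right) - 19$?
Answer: $\frac{2051316145}{484} \approx 4.2383 \cdot 10^{6}$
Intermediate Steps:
$c = 151$ ($c = 170 - 19 = 151$)
$v{\left(x \right)} = \frac{439}{2} - \frac{x}{4}$ ($v{\left(x \right)} = - \frac{x - 878}{4} = - \frac{-878 + x}{4} = \frac{439}{2} - \frac{x}{4}$)
$\left(v{\left(\frac{1}{\left(0 + 5 \left(-6\right)\right) + c} \right)} + 2048978\right) + 2189059 = \left(\left(\frac{439}{2} - \frac{1}{4 \left(\left(0 + 5 \left(-6\right)\right) + 151\right)}\right) + 2048978\right) + 2189059 = \left(\left(\frac{439}{2} - \frac{1}{4 \left(\left(0 - 30\right) + 151\right)}\right) + 2048978\right) + 2189059 = \left(\left(\frac{439}{2} - \frac{1}{4 \left(-30 + 151\right)}\right) + 2048978\right) + 2189059 = \left(\left(\frac{439}{2} - \frac{1}{4 \cdot 121}\right) + 2048978\right) + 2189059 = \left(\left(\frac{439}{2} - \frac{1}{484}\right) + 2048978\right) + 2189059 = \left(\frac{106237}{484} + 2048978\right) + 2189059 = \frac{991811589}{484} + 2189059 = \frac{2051316145}{484}$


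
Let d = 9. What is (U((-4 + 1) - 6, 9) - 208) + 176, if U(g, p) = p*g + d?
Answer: -104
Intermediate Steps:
U(g, p) = 9 + g*p (U(g, p) = p*g + 9 = g*p + 9 = 9 + g*p)
(U((-4 + 1) - 6, 9) - 208) + 176 = ((9 + ((-4 + 1) - 6)*9) - 208) + 176 = ((9 + (-3 - 6)*9) - 208) + 176 = ((9 - 9*9) - 208) + 176 = ((9 - 81) - 208) + 176 = (-72 - 208) + 176 = -280 + 176 = -104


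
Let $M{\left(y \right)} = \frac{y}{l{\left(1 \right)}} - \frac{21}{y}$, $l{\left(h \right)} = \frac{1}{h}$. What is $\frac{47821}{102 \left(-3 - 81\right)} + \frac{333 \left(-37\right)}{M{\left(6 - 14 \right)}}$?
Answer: $\frac{49557313}{21672} \approx 2286.7$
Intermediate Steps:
$M{\left(y \right)} = y - \frac{21}{y}$ ($M{\left(y \right)} = \frac{y}{1^{-1}} - \frac{21}{y} = \frac{y}{1} - \frac{21}{y} = y 1 - \frac{21}{y} = y - \frac{21}{y}$)
$\frac{47821}{102 \left(-3 - 81\right)} + \frac{333 \left(-37\right)}{M{\left(6 - 14 \right)}} = \frac{47821}{102 \left(-3 - 81\right)} + \frac{333 \left(-37\right)}{\left(6 - 14\right) - \frac{21}{6 - 14}} = \frac{47821}{102 \left(-84\right)} - \frac{12321}{\left(6 - 14\right) - \frac{21}{6 - 14}} = \frac{47821}{-8568} - \frac{12321}{-8 - \frac{21}{-8}} = 47821 \left(- \frac{1}{8568}\right) - \frac{12321}{-8 - - \frac{21}{8}} = - \frac{2813}{504} - \frac{12321}{-8 + \frac{21}{8}} = - \frac{2813}{504} - \frac{12321}{- \frac{43}{8}} = - \frac{2813}{504} - - \frac{98568}{43} = - \frac{2813}{504} + \frac{98568}{43} = \frac{49557313}{21672}$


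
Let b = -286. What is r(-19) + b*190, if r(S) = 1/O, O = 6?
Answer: -326039/6 ≈ -54340.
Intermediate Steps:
r(S) = 1/6
r(-19) + b*190 = 1/6 - 286*190 = 1/6 - 54340 = -326039/6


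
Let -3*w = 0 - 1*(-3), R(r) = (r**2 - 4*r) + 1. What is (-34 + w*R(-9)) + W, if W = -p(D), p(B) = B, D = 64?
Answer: -216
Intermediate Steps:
R(r) = 1 + r**2 - 4*r
w = -1 (w = -(0 - 1*(-3))/3 = -(0 + 3)/3 = -1/3*3 = -1)
W = -64 (W = -1*64 = -64)
(-34 + w*R(-9)) + W = (-34 - (1 + (-9)**2 - 4*(-9))) - 64 = (-34 - (1 + 81 + 36)) - 64 = (-34 - 1*118) - 64 = (-34 - 118) - 64 = -152 - 64 = -216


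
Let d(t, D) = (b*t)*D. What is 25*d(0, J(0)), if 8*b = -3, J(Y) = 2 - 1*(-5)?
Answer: 0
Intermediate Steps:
J(Y) = 7 (J(Y) = 2 + 5 = 7)
b = -3/8 (b = (⅛)*(-3) = -3/8 ≈ -0.37500)
d(t, D) = -3*D*t/8 (d(t, D) = (-3*t/8)*D = -3*D*t/8)
25*d(0, J(0)) = 25*(-3/8*7*0) = 25*0 = 0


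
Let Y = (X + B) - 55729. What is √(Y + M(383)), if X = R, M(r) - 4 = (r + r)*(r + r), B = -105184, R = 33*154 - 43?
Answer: √430886 ≈ 656.42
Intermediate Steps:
R = 5039 (R = 5082 - 43 = 5039)
M(r) = 4 + 4*r² (M(r) = 4 + (r + r)*(r + r) = 4 + (2*r)*(2*r) = 4 + 4*r²)
X = 5039
Y = -155874 (Y = (5039 - 105184) - 55729 = -100145 - 55729 = -155874)
√(Y + M(383)) = √(-155874 + (4 + 4*383²)) = √(-155874 + (4 + 4*146689)) = √(-155874 + (4 + 586756)) = √(-155874 + 586760) = √430886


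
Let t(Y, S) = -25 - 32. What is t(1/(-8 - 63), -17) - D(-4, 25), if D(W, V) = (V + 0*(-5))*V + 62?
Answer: -744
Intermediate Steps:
t(Y, S) = -57
D(W, V) = 62 + V² (D(W, V) = (V + 0)*V + 62 = V*V + 62 = V² + 62 = 62 + V²)
t(1/(-8 - 63), -17) - D(-4, 25) = -57 - (62 + 25²) = -57 - (62 + 625) = -57 - 1*687 = -57 - 687 = -744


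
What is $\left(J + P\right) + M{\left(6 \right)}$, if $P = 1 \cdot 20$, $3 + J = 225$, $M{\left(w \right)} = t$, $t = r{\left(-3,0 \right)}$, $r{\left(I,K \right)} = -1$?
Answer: $241$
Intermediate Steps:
$t = -1$
$M{\left(w \right)} = -1$
$J = 222$ ($J = -3 + 225 = 222$)
$P = 20$
$\left(J + P\right) + M{\left(6 \right)} = \left(222 + 20\right) - 1 = 242 - 1 = 241$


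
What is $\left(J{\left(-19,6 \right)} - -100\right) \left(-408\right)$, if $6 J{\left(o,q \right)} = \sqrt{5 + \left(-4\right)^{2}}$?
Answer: $-40800 - 68 \sqrt{21} \approx -41112.0$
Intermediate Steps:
$J{\left(o,q \right)} = \frac{\sqrt{21}}{6}$ ($J{\left(o,q \right)} = \frac{\sqrt{5 + \left(-4\right)^{2}}}{6} = \frac{\sqrt{5 + 16}}{6} = \frac{\sqrt{21}}{6}$)
$\left(J{\left(-19,6 \right)} - -100\right) \left(-408\right) = \left(\frac{\sqrt{21}}{6} - -100\right) \left(-408\right) = \left(\frac{\sqrt{21}}{6} + 100\right) \left(-408\right) = \left(100 + \frac{\sqrt{21}}{6}\right) \left(-408\right) = -40800 - 68 \sqrt{21}$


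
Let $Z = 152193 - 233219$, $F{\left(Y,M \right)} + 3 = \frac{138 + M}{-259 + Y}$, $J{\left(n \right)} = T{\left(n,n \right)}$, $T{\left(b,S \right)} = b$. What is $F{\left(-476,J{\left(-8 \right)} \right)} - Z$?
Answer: $\frac{11910355}{147} \approx 81023.0$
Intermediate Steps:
$J{\left(n \right)} = n$
$F{\left(Y,M \right)} = -3 + \frac{138 + M}{-259 + Y}$
$Z = -81026$
$F{\left(-476,J{\left(-8 \right)} \right)} - Z = \frac{915 - 8 - -1428}{-259 - 476} - -81026 = \frac{915 - 8 + 1428}{-735} + 81026 = \left(- \frac{1}{735}\right) 2335 + 81026 = - \frac{467}{147} + 81026 = \frac{11910355}{147}$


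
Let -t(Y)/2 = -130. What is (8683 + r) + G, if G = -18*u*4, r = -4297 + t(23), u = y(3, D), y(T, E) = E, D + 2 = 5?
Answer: 4430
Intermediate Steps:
D = 3 (D = -2 + 5 = 3)
u = 3
t(Y) = 260 (t(Y) = -2*(-130) = 260)
r = -4037 (r = -4297 + 260 = -4037)
G = -216 (G = -18*3*4 = -54*4 = -216)
(8683 + r) + G = (8683 - 4037) - 216 = 4646 - 216 = 4430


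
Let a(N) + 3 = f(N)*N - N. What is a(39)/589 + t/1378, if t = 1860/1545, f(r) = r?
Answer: 104996711/41799563 ≈ 2.5119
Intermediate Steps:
t = 124/103 (t = 1860*(1/1545) = 124/103 ≈ 1.2039)
a(N) = -3 + N**2 - N (a(N) = -3 + (N*N - N) = -3 + (N**2 - N) = -3 + N**2 - N)
a(39)/589 + t/1378 = (-3 + 39**2 - 1*39)/589 + (124/103)/1378 = (-3 + 1521 - 39)*(1/589) + (124/103)*(1/1378) = 1479*(1/589) + 62/70967 = 1479/589 + 62/70967 = 104996711/41799563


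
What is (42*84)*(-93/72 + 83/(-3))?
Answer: -102165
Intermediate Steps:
(42*84)*(-93/72 + 83/(-3)) = 3528*(-93*1/72 + 83*(-⅓)) = 3528*(-31/24 - 83/3) = 3528*(-695/24) = -102165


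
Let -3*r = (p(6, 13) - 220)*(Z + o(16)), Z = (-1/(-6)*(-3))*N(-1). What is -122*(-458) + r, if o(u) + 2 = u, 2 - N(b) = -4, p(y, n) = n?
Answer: 56635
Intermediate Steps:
N(b) = 6 (N(b) = 2 - 1*(-4) = 2 + 4 = 6)
Z = -3 (Z = (-1/(-6)*(-3))*6 = (-1*(-⅙)*(-3))*6 = ((⅙)*(-3))*6 = -½*6 = -3)
o(u) = -2 + u
r = 759 (r = -(13 - 220)*(-3 + (-2 + 16))/3 = -(-69)*(-3 + 14) = -(-69)*11 = -⅓*(-2277) = 759)
-122*(-458) + r = -122*(-458) + 759 = 55876 + 759 = 56635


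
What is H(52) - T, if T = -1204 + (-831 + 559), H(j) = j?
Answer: 1528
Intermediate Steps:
T = -1476 (T = -1204 - 272 = -1476)
H(52) - T = 52 - 1*(-1476) = 52 + 1476 = 1528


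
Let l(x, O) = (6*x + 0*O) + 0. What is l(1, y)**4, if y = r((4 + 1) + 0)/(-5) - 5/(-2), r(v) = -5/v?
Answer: 1296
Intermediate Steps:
y = 27/10 (y = -5/((4 + 1) + 0)/(-5) - 5/(-2) = -5/(5 + 0)*(-1/5) - 5*(-1/2) = -5/5*(-1/5) + 5/2 = -5*1/5*(-1/5) + 5/2 = -1*(-1/5) + 5/2 = 1/5 + 5/2 = 27/10 ≈ 2.7000)
l(x, O) = 6*x (l(x, O) = (6*x + 0) + 0 = 6*x + 0 = 6*x)
l(1, y)**4 = (6*1)**4 = 6**4 = 1296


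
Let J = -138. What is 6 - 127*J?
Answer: 17532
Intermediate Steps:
6 - 127*J = 6 - 127*(-138) = 6 + 17526 = 17532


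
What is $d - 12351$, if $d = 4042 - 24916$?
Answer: $-33225$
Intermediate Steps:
$d = -20874$ ($d = 4042 - 24916 = -20874$)
$d - 12351 = -20874 - 12351 = -33225$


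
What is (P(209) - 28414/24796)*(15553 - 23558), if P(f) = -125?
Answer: 12519475785/12398 ≈ 1.0098e+6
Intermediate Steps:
(P(209) - 28414/24796)*(15553 - 23558) = (-125 - 28414/24796)*(15553 - 23558) = (-125 - 28414*1/24796)*(-8005) = (-125 - 14207/12398)*(-8005) = -1563957/12398*(-8005) = 12519475785/12398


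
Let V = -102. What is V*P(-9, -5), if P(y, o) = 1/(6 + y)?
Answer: 34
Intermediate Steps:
V*P(-9, -5) = -102/(6 - 9) = -102/(-3) = -102*(-1/3) = 34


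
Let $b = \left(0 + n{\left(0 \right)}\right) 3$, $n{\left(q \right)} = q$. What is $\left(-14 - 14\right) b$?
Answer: $0$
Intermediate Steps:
$b = 0$ ($b = \left(0 + 0\right) 3 = 0 \cdot 3 = 0$)
$\left(-14 - 14\right) b = \left(-14 - 14\right) 0 = \left(-28\right) 0 = 0$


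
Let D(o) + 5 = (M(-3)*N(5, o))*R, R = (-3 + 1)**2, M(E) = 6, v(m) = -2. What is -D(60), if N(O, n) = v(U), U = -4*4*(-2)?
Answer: 53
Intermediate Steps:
U = 32 (U = -16*(-2) = 32)
N(O, n) = -2
R = 4 (R = (-2)**2 = 4)
D(o) = -53 (D(o) = -5 + (6*(-2))*4 = -5 - 12*4 = -5 - 48 = -53)
-D(60) = -1*(-53) = 53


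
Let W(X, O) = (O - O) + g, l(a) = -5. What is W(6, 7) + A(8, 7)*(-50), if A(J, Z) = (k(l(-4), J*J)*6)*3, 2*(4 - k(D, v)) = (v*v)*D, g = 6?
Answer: -9219594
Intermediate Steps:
k(D, v) = 4 - D*v**2/2 (k(D, v) = 4 - v*v*D/2 = 4 - v**2*D/2 = 4 - D*v**2/2)
W(X, O) = 6 (W(X, O) = (O - O) + 6 = 0 + 6 = 6)
A(J, Z) = 72 + 45*J**4 (A(J, Z) = ((4 - 1/2*(-5)*(J*J)**2)*6)*3 = ((4 - 1/2*(-5)*(J**2)**2)*6)*3 = ((4 - 1/2*(-5)*J**4)*6)*3 = ((4 + 5*J**4/2)*6)*3 = (24 + 15*J**4)*3 = 72 + 45*J**4)
W(6, 7) + A(8, 7)*(-50) = 6 + (72 + 45*8**4)*(-50) = 6 + (72 + 45*4096)*(-50) = 6 + (72 + 184320)*(-50) = 6 + 184392*(-50) = 6 - 9219600 = -9219594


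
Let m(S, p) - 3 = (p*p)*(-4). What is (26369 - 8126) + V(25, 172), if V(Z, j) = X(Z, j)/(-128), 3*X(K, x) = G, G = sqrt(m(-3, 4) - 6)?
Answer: 18243 - I*sqrt(67)/384 ≈ 18243.0 - 0.021316*I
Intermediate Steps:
m(S, p) = 3 - 4*p**2 (m(S, p) = 3 + (p*p)*(-4) = 3 + p**2*(-4) = 3 - 4*p**2)
G = I*sqrt(67) (G = sqrt((3 - 4*4**2) - 6) = sqrt((3 - 4*16) - 6) = sqrt((3 - 64) - 6) = sqrt(-61 - 6) = sqrt(-67) = I*sqrt(67) ≈ 8.1853*I)
X(K, x) = I*sqrt(67)/3 (X(K, x) = (I*sqrt(67))/3 = I*sqrt(67)/3)
V(Z, j) = -I*sqrt(67)/384 (V(Z, j) = (I*sqrt(67)/3)/(-128) = (I*sqrt(67)/3)*(-1/128) = -I*sqrt(67)/384)
(26369 - 8126) + V(25, 172) = (26369 - 8126) - I*sqrt(67)/384 = 18243 - I*sqrt(67)/384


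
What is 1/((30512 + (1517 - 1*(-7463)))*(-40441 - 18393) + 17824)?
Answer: -1/2323454504 ≈ -4.3039e-10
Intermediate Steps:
1/((30512 + (1517 - 1*(-7463)))*(-40441 - 18393) + 17824) = 1/((30512 + (1517 + 7463))*(-58834) + 17824) = 1/((30512 + 8980)*(-58834) + 17824) = 1/(39492*(-58834) + 17824) = 1/(-2323472328 + 17824) = 1/(-2323454504) = -1/2323454504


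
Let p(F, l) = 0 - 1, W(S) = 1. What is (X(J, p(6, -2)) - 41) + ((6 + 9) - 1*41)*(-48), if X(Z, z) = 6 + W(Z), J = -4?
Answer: 1214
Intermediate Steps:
p(F, l) = -1
X(Z, z) = 7 (X(Z, z) = 6 + 1 = 7)
(X(J, p(6, -2)) - 41) + ((6 + 9) - 1*41)*(-48) = (7 - 41) + ((6 + 9) - 1*41)*(-48) = -34 + (15 - 41)*(-48) = -34 - 26*(-48) = -34 + 1248 = 1214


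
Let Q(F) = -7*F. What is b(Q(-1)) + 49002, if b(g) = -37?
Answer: 48965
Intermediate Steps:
b(Q(-1)) + 49002 = -37 + 49002 = 48965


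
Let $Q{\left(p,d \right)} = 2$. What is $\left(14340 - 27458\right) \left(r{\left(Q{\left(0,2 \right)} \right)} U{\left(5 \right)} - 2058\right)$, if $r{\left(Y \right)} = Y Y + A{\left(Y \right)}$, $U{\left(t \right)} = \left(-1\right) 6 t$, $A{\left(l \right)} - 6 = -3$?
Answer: $29751624$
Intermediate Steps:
$A{\left(l \right)} = 3$ ($A{\left(l \right)} = 6 - 3 = 3$)
$U{\left(t \right)} = - 6 t$
$r{\left(Y \right)} = 3 + Y^{2}$ ($r{\left(Y \right)} = Y Y + 3 = Y^{2} + 3 = 3 + Y^{2}$)
$\left(14340 - 27458\right) \left(r{\left(Q{\left(0,2 \right)} \right)} U{\left(5 \right)} - 2058\right) = \left(14340 - 27458\right) \left(\left(3 + 2^{2}\right) \left(\left(-6\right) 5\right) - 2058\right) = - 13118 \left(\left(3 + 4\right) \left(-30\right) - 2058\right) = - 13118 \left(7 \left(-30\right) - 2058\right) = - 13118 \left(-210 - 2058\right) = \left(-13118\right) \left(-2268\right) = 29751624$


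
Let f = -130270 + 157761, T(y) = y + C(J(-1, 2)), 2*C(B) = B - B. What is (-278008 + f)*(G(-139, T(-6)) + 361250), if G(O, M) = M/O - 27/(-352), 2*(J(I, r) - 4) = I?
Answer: -4427949568362205/48928 ≈ -9.0499e+10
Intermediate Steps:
J(I, r) = 4 + I/2
C(B) = 0 (C(B) = (B - B)/2 = (½)*0 = 0)
T(y) = y (T(y) = y + 0 = y)
G(O, M) = 27/352 + M/O (G(O, M) = M/O - 27*(-1/352) = M/O + 27/352 = 27/352 + M/O)
f = 27491
(-278008 + f)*(G(-139, T(-6)) + 361250) = (-278008 + 27491)*((27/352 - 6/(-139)) + 361250) = -250517*((27/352 - 6*(-1/139)) + 361250) = -250517*((27/352 + 6/139) + 361250) = -250517*(5865/48928 + 361250) = -250517*17675245865/48928 = -4427949568362205/48928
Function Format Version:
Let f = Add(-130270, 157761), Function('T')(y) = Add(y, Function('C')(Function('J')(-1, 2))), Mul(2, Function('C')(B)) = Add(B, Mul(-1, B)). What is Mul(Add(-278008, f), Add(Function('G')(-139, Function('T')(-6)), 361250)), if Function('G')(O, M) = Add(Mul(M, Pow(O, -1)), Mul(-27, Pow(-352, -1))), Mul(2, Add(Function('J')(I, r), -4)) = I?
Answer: Rational(-4427949568362205, 48928) ≈ -9.0499e+10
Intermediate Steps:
Function('J')(I, r) = Add(4, Mul(Rational(1, 2), I))
Function('C')(B) = 0 (Function('C')(B) = Mul(Rational(1, 2), Add(B, Mul(-1, B))) = Mul(Rational(1, 2), 0) = 0)
Function('T')(y) = y (Function('T')(y) = Add(y, 0) = y)
Function('G')(O, M) = Add(Rational(27, 352), Mul(M, Pow(O, -1))) (Function('G')(O, M) = Add(Mul(M, Pow(O, -1)), Mul(-27, Rational(-1, 352))) = Add(Mul(M, Pow(O, -1)), Rational(27, 352)) = Add(Rational(27, 352), Mul(M, Pow(O, -1))))
f = 27491
Mul(Add(-278008, f), Add(Function('G')(-139, Function('T')(-6)), 361250)) = Mul(Add(-278008, 27491), Add(Add(Rational(27, 352), Mul(-6, Pow(-139, -1))), 361250)) = Mul(-250517, Add(Add(Rational(27, 352), Mul(-6, Rational(-1, 139))), 361250)) = Mul(-250517, Add(Add(Rational(27, 352), Rational(6, 139)), 361250)) = Mul(-250517, Add(Rational(5865, 48928), 361250)) = Mul(-250517, Rational(17675245865, 48928)) = Rational(-4427949568362205, 48928)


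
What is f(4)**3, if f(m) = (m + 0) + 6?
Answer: 1000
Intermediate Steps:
f(m) = 6 + m (f(m) = m + 6 = 6 + m)
f(4)**3 = (6 + 4)**3 = 10**3 = 1000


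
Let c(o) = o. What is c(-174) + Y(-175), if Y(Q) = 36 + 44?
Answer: -94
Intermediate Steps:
Y(Q) = 80
c(-174) + Y(-175) = -174 + 80 = -94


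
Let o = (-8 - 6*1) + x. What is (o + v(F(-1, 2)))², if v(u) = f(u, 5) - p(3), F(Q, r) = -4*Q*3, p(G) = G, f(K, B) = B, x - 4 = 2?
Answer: 36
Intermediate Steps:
x = 6 (x = 4 + 2 = 6)
F(Q, r) = -12*Q
o = -8 (o = (-8 - 6*1) + 6 = (-8 - 6) + 6 = -14 + 6 = -8)
v(u) = 2 (v(u) = 5 - 1*3 = 5 - 3 = 2)
(o + v(F(-1, 2)))² = (-8 + 2)² = (-6)² = 36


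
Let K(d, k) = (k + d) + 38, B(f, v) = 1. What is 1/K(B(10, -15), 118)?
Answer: 1/157 ≈ 0.0063694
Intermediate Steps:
K(d, k) = 38 + d + k (K(d, k) = (d + k) + 38 = 38 + d + k)
1/K(B(10, -15), 118) = 1/(38 + 1 + 118) = 1/157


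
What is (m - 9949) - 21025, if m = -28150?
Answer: -59124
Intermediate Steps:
(m - 9949) - 21025 = (-28150 - 9949) - 21025 = -38099 - 21025 = -59124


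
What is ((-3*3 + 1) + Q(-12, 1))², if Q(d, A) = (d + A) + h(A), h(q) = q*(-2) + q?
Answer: 400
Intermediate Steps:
h(q) = -q (h(q) = -2*q + q = -q)
Q(d, A) = d (Q(d, A) = (d + A) - A = (A + d) - A = d)
((-3*3 + 1) + Q(-12, 1))² = ((-3*3 + 1) - 12)² = ((-9 + 1) - 12)² = (-8 - 12)² = (-20)² = 400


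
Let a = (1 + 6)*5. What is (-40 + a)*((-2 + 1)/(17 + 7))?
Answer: 5/24 ≈ 0.20833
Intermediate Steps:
a = 35 (a = 7*5 = 35)
(-40 + a)*((-2 + 1)/(17 + 7)) = (-40 + 35)*((-2 + 1)/(17 + 7)) = -(-5)/24 = -5*(-1/24) = 5/24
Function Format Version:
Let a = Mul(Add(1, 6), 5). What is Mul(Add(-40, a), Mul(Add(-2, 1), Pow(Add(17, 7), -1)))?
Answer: Rational(5, 24) ≈ 0.20833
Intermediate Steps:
a = 35 (a = Mul(7, 5) = 35)
Mul(Add(-40, a), Mul(Add(-2, 1), Pow(Add(17, 7), -1))) = Mul(Add(-40, 35), Mul(Add(-2, 1), Pow(Add(17, 7), -1))) = Mul(-5, Mul(-1, Pow(24, -1))) = Mul(-5, Mul(-1, Rational(1, 24))) = Mul(-5, Rational(-1, 24)) = Rational(5, 24)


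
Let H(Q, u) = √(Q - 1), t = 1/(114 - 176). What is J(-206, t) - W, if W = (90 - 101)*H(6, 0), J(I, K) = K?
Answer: -1/62 + 11*√5 ≈ 24.581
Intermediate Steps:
t = -1/62 (t = 1/(-62) = -1/62 ≈ -0.016129)
H(Q, u) = √(-1 + Q)
W = -11*√5 (W = (90 - 101)*√(-1 + 6) = -11*√5 ≈ -24.597)
J(-206, t) - W = -1/62 - (-11)*√5 = -1/62 + 11*√5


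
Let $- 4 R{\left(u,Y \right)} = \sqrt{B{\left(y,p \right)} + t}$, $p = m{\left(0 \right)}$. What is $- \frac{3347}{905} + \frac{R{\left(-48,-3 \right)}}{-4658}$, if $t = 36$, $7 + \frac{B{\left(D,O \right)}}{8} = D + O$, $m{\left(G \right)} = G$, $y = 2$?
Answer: $- \frac{3347}{905} + \frac{i}{9316} \approx -3.6983 + 0.00010734 i$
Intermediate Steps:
$p = 0$
$B{\left(D,O \right)} = -56 + 8 D + 8 O$ ($B{\left(D,O \right)} = -56 + 8 \left(D + O\right) = -56 + \left(8 D + 8 O\right) = -56 + 8 D + 8 O$)
$R{\left(u,Y \right)} = - \frac{i}{2}$ ($R{\left(u,Y \right)} = - \frac{\sqrt{\left(-56 + 8 \cdot 2 + 8 \cdot 0\right) + 36}}{4} = - \frac{\sqrt{\left(-56 + 16 + 0\right) + 36}}{4} = - \frac{\sqrt{-40 + 36}}{4} = - \frac{\sqrt{-4}}{4} = - \frac{2 i}{4} = - \frac{i}{2}$)
$- \frac{3347}{905} + \frac{R{\left(-48,-3 \right)}}{-4658} = - \frac{3347}{905} + \frac{\left(- \frac{1}{2}\right) i}{-4658} = \left(-3347\right) \frac{1}{905} + - \frac{i}{2} \left(- \frac{1}{4658}\right) = - \frac{3347}{905} + \frac{i}{9316}$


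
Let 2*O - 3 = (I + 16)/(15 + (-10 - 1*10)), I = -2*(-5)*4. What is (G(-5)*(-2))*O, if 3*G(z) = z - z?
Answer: 0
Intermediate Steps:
I = 40 (I = 10*4 = 40)
G(z) = 0 (G(z) = (z - z)/3 = (1/3)*0 = 0)
O = -41/10 (O = 3/2 + ((40 + 16)/(15 + (-10 - 1*10)))/2 = 3/2 + (56/(15 + (-10 - 10)))/2 = 3/2 + (56/(15 - 20))/2 = 3/2 + (56/(-5))/2 = 3/2 + (56*(-1/5))/2 = 3/2 + (1/2)*(-56/5) = 3/2 - 28/5 = -41/10 ≈ -4.1000)
(G(-5)*(-2))*O = (0*(-2))*(-41/10) = 0*(-41/10) = 0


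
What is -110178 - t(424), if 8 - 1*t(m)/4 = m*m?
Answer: 608894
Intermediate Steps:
t(m) = 32 - 4*m**2 (t(m) = 32 - 4*m*m = 32 - 4*m**2)
-110178 - t(424) = -110178 - (32 - 4*424**2) = -110178 - (32 - 4*179776) = -110178 - (32 - 719104) = -110178 - 1*(-719072) = -110178 + 719072 = 608894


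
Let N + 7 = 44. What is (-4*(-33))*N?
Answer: 4884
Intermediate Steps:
N = 37 (N = -7 + 44 = 37)
(-4*(-33))*N = -4*(-33)*37 = 132*37 = 4884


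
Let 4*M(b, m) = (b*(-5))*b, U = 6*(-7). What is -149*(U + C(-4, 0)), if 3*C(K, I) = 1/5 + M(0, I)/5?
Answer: 93721/15 ≈ 6248.1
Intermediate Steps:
U = -42
M(b, m) = -5*b²/4 (M(b, m) = ((b*(-5))*b)/4 = ((-5*b)*b)/4 = (-5*b²)/4 = -5*b²/4)
C(K, I) = 1/15 (C(K, I) = (1/5 - 5/4*0²/5)/3 = (1*(⅕) - 5/4*0*(⅕))/3 = (⅕ + 0*(⅕))/3 = (⅕ + 0)/3 = (⅓)*(⅕) = 1/15)
-149*(U + C(-4, 0)) = -149*(-42 + 1/15) = -149*(-629/15) = 93721/15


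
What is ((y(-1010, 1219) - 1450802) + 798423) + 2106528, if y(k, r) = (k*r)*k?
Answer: 1244956049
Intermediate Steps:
y(k, r) = r*k²
((y(-1010, 1219) - 1450802) + 798423) + 2106528 = ((1219*(-1010)² - 1450802) + 798423) + 2106528 = ((1219*1020100 - 1450802) + 798423) + 2106528 = ((1243501900 - 1450802) + 798423) + 2106528 = (1242051098 + 798423) + 2106528 = 1242849521 + 2106528 = 1244956049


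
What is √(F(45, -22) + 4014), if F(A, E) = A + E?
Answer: √4037 ≈ 63.537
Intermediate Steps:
√(F(45, -22) + 4014) = √((45 - 22) + 4014) = √(23 + 4014) = √4037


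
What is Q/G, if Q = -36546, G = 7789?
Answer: -36546/7789 ≈ -4.6920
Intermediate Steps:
Q/G = -36546/7789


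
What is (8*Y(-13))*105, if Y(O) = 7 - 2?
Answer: 4200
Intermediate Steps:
Y(O) = 5
(8*Y(-13))*105 = (8*5)*105 = 40*105 = 4200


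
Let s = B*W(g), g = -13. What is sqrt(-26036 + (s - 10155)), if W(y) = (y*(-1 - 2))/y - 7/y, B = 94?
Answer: I*sqrt(6155383)/13 ≈ 190.85*I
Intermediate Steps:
W(y) = -3 - 7/y (W(y) = (y*(-3))/y - 7/y = (-3*y)/y - 7/y = -3 - 7/y)
s = -3008/13 (s = 94*(-3 - 7/(-13)) = 94*(-3 - 7*(-1/13)) = 94*(-3 + 7/13) = 94*(-32/13) = -3008/13 ≈ -231.38)
sqrt(-26036 + (s - 10155)) = sqrt(-26036 + (-3008/13 - 10155)) = sqrt(-26036 - 135023/13) = sqrt(-473491/13) = I*sqrt(6155383)/13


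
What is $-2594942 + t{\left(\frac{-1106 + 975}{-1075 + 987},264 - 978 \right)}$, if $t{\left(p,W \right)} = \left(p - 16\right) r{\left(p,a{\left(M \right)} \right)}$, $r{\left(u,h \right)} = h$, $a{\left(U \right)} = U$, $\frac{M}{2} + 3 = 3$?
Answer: $-2594942$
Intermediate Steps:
$M = 0$ ($M = -6 + 2 \cdot 3 = -6 + 6 = 0$)
$t{\left(p,W \right)} = 0$ ($t{\left(p,W \right)} = \left(p - 16\right) 0 = \left(-16 + p\right) 0 = 0$)
$-2594942 + t{\left(\frac{-1106 + 975}{-1075 + 987},264 - 978 \right)} = -2594942 + 0 = -2594942$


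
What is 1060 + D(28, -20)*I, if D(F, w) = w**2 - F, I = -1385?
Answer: -514160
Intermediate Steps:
1060 + D(28, -20)*I = 1060 + ((-20)**2 - 1*28)*(-1385) = 1060 + (400 - 28)*(-1385) = 1060 + 372*(-1385) = 1060 - 515220 = -514160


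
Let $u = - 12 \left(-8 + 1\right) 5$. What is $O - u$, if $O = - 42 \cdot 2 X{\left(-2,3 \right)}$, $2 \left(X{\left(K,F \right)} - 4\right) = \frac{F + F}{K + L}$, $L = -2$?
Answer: $-693$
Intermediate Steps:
$u = 420$ ($u = \left(-12\right) \left(-7\right) 5 = 84 \cdot 5 = 420$)
$X{\left(K,F \right)} = 4 + \frac{F}{-2 + K}$ ($X{\left(K,F \right)} = 4 + \frac{\left(F + F\right) \frac{1}{K - 2}}{2} = 4 + \frac{2 F \frac{1}{-2 + K}}{2} = 4 + \frac{F}{-2 + K}$)
$O = -273$ ($O = - 42 \cdot 2 \frac{-8 + 3 + 4 \left(-2\right)}{-2 - 2} = - 42 \cdot 2 \frac{-8 + 3 - 8}{-4} = - 42 \cdot 2 \left(\left(- \frac{1}{4}\right) \left(-13\right)\right) = - 42 \cdot 2 \cdot \frac{13}{4} = \left(-42\right) \frac{13}{2} = -273$)
$O - u = -273 - 420 = -693$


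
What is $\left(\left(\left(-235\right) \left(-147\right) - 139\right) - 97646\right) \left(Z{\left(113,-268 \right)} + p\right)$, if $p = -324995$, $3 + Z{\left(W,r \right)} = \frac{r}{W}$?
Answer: $\frac{2322491656080}{113} \approx 2.0553 \cdot 10^{10}$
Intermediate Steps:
$Z{\left(W,r \right)} = -3 + \frac{r}{W}$
$\left(\left(\left(-235\right) \left(-147\right) - 139\right) - 97646\right) \left(Z{\left(113,-268 \right)} + p\right) = \left(\left(\left(-235\right) \left(-147\right) - 139\right) - 97646\right) \left(\left(-3 - \frac{268}{113}\right) - 324995\right) = \left(\left(34545 - 139\right) - 97646\right) \left(\left(-3 - \frac{268}{113}\right) - 324995\right) = \left(34406 - 97646\right) \left(\left(-3 - \frac{268}{113}\right) - 324995\right) = - 63240 \left(- \frac{607}{113} - 324995\right) = \left(-63240\right) \left(- \frac{36725042}{113}\right) = \frac{2322491656080}{113}$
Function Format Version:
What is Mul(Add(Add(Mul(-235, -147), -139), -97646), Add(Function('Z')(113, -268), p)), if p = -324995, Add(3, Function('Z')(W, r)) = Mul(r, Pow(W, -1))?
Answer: Rational(2322491656080, 113) ≈ 2.0553e+10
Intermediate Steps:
Function('Z')(W, r) = Add(-3, Mul(r, Pow(W, -1)))
Mul(Add(Add(Mul(-235, -147), -139), -97646), Add(Function('Z')(113, -268), p)) = Mul(Add(Add(Mul(-235, -147), -139), -97646), Add(Add(-3, Mul(-268, Pow(113, -1))), -324995)) = Mul(Add(Add(34545, -139), -97646), Add(Add(-3, Mul(-268, Rational(1, 113))), -324995)) = Mul(Add(34406, -97646), Add(Add(-3, Rational(-268, 113)), -324995)) = Mul(-63240, Add(Rational(-607, 113), -324995)) = Mul(-63240, Rational(-36725042, 113)) = Rational(2322491656080, 113)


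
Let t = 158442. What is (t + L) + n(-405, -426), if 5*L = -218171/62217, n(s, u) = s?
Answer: 49162721974/311085 ≈ 1.5804e+5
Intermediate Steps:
L = -218171/311085 (L = (-218171/62217)/5 = (-218171*1/62217)/5 = (⅕)*(-218171/62217) = -218171/311085 ≈ -0.70132)
(t + L) + n(-405, -426) = (158442 - 218171/311085) - 405 = 49288711399/311085 - 405 = 49162721974/311085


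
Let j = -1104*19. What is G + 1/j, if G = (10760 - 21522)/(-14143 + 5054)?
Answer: 225734623/190650864 ≈ 1.1840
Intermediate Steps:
G = 10762/9089 (G = -10762/(-9089) = -10762*(-1/9089) = 10762/9089 ≈ 1.1841)
j = -20976
G + 1/j = 10762/9089 + 1/(-20976) = 10762/9089 - 1/20976 = 225734623/190650864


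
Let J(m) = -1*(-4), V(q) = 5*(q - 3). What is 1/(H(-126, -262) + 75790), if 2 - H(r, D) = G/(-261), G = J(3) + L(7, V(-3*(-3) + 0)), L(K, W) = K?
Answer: 261/19781723 ≈ 1.3194e-5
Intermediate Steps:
V(q) = -15 + 5*q (V(q) = 5*(-3 + q) = -15 + 5*q)
J(m) = 4
G = 11 (G = 4 + 7 = 11)
H(r, D) = 533/261 (H(r, D) = 2 - 11/(-261) = 2 - 11*(-1)/261 = 2 - 1*(-11/261) = 2 + 11/261 = 533/261)
1/(H(-126, -262) + 75790) = 1/(533/261 + 75790) = 1/(19781723/261) = 261/19781723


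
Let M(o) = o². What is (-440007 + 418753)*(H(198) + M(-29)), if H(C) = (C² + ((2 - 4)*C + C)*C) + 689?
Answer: -32518620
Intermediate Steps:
H(C) = 689 (H(C) = (C² + (-2*C + C)*C) + 689 = (C² + (-C)*C) + 689 = (C² - C²) + 689 = 0 + 689 = 689)
(-440007 + 418753)*(H(198) + M(-29)) = (-440007 + 418753)*(689 + (-29)²) = -21254*(689 + 841) = -21254*1530 = -32518620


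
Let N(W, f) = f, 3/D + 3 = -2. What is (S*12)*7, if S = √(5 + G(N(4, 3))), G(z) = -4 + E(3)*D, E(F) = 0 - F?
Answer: 84*√70/5 ≈ 140.56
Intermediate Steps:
D = -⅗ (D = 3/(-3 - 2) = 3/(-5) = 3*(-⅕) = -⅗ ≈ -0.60000)
E(F) = -F
G(z) = -11/5 (G(z) = -4 - 1*3*(-⅗) = -4 - 3*(-⅗) = -4 + 9/5 = -11/5)
S = √70/5 (S = √(5 - 11/5) = √(14/5) = √70/5 ≈ 1.6733)
(S*12)*7 = ((√70/5)*12)*7 = (12*√70/5)*7 = 84*√70/5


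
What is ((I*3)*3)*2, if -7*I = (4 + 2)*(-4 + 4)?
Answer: 0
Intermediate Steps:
I = 0 (I = -(4 + 2)*(-4 + 4)/7 = -6*0/7 = -⅐*0 = 0)
((I*3)*3)*2 = ((0*3)*3)*2 = (0*3)*2 = 0*2 = 0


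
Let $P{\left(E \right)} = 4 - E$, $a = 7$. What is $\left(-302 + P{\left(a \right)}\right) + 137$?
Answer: $-168$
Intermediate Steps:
$\left(-302 + P{\left(a \right)}\right) + 137 = \left(-302 + \left(4 - 7\right)\right) + 137 = \left(-302 - 3\right) + 137 = -305 + 137 = -168$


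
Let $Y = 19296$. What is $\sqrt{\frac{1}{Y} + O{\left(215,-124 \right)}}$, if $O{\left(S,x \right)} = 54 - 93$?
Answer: $\frac{43 i \sqrt{54538}}{1608} \approx 6.245 i$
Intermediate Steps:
$O{\left(S,x \right)} = -39$
$\sqrt{\frac{1}{Y} + O{\left(215,-124 \right)}} = \sqrt{\frac{1}{19296} - 39} = \sqrt{- \frac{752543}{19296}} = \frac{43 i \sqrt{54538}}{1608}$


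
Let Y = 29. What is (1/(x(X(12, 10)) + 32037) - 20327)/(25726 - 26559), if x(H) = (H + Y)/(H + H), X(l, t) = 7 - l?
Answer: 191519798/7848477 ≈ 24.402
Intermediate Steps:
x(H) = (29 + H)/(2*H) (x(H) = (H + 29)/(H + H) = (29 + H)/((2*H)) = (29 + H)*(1/(2*H)) = (29 + H)/(2*H))
(1/(x(X(12, 10)) + 32037) - 20327)/(25726 - 26559) = (1/((29 + (7 - 1*12))/(2*(7 - 1*12)) + 32037) - 20327)/(25726 - 26559) = (1/((29 + (7 - 12))/(2*(7 - 12)) + 32037) - 20327)/(-833) = (1/((½)*(29 - 5)/(-5) + 32037) - 20327)*(-1/833) = (1/((½)*(-⅕)*24 + 32037) - 20327)*(-1/833) = (1/(-12/5 + 32037) - 20327)*(-1/833) = (1/(160173/5) - 20327)*(-1/833) = (5/160173 - 20327)*(-1/833) = -3255836566/160173*(-1/833) = 191519798/7848477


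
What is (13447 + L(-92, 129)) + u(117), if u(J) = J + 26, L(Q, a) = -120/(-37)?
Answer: 502950/37 ≈ 13593.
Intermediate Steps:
L(Q, a) = 120/37 (L(Q, a) = -120*(-1/37) = 120/37)
u(J) = 26 + J
(13447 + L(-92, 129)) + u(117) = (13447 + 120/37) + (26 + 117) = 497659/37 + 143 = 502950/37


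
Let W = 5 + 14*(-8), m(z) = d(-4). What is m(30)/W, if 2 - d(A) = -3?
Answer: -5/107 ≈ -0.046729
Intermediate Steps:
d(A) = 5 (d(A) = 2 - 1*(-3) = 2 + 3 = 5)
m(z) = 5
W = -107 (W = 5 - 112 = -107)
m(30)/W = 5/(-107) = 5*(-1/107) = -5/107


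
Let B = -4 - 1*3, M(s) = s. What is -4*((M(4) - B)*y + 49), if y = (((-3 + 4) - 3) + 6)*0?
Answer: -196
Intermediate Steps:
B = -7 (B = -4 - 3 = -7)
y = 0 (y = ((1 - 3) + 6)*0 = (-2 + 6)*0 = 4*0 = 0)
-4*((M(4) - B)*y + 49) = -4*((4 - 1*(-7))*0 + 49) = -4*((4 + 7)*0 + 49) = -4*(11*0 + 49) = -4*(0 + 49) = -4*49 = -196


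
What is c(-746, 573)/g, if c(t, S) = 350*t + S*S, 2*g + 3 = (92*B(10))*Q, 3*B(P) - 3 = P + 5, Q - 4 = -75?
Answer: -134458/39195 ≈ -3.4305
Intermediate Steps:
Q = -71 (Q = 4 - 75 = -71)
B(P) = 8/3 + P/3 (B(P) = 1 + (P + 5)/3 = 1 + (5 + P)/3 = 1 + (5/3 + P/3) = 8/3 + P/3)
g = -39195/2 (g = -3/2 + ((92*(8/3 + (1/3)*10))*(-71))/2 = -3/2 + ((92*(8/3 + 10/3))*(-71))/2 = -3/2 + ((92*6)*(-71))/2 = -3/2 + (552*(-71))/2 = -3/2 + (1/2)*(-39192) = -3/2 - 19596 = -39195/2 ≈ -19598.)
c(t, S) = S**2 + 350*t (c(t, S) = 350*t + S**2 = S**2 + 350*t)
c(-746, 573)/g = (573**2 + 350*(-746))/(-39195/2) = (328329 - 261100)*(-2/39195) = 67229*(-2/39195) = -134458/39195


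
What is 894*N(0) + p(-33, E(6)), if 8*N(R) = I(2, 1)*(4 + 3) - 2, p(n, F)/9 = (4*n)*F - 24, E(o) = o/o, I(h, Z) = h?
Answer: -63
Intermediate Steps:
E(o) = 1
p(n, F) = -216 + 36*F*n (p(n, F) = 9*((4*n)*F - 24) = 9*(4*F*n - 24) = 9*(-24 + 4*F*n) = -216 + 36*F*n)
N(R) = 3/2 (N(R) = (2*(4 + 3) - 2)/8 = (2*7 - 2)/8 = (14 - 2)/8 = (⅛)*12 = 3/2)
894*N(0) + p(-33, E(6)) = 894*(3/2) + (-216 + 36*1*(-33)) = 1341 + (-216 - 1188) = 1341 - 1404 = -63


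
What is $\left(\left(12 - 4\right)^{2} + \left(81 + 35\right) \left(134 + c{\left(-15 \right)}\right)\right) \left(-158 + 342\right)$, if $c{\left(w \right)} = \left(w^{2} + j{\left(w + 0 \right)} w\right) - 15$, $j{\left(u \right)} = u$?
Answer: $12156512$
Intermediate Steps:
$c{\left(w \right)} = -15 + 2 w^{2}$ ($c{\left(w \right)} = \left(w^{2} + \left(w + 0\right) w\right) - 15 = \left(w^{2} + w w\right) - 15 = \left(w^{2} + w^{2}\right) - 15 = 2 w^{2} - 15 = -15 + 2 w^{2}$)
$\left(\left(12 - 4\right)^{2} + \left(81 + 35\right) \left(134 + c{\left(-15 \right)}\right)\right) \left(-158 + 342\right) = \left(\left(12 - 4\right)^{2} + \left(81 + 35\right) \left(134 - \left(15 - 2 \left(-15\right)^{2}\right)\right)\right) \left(-158 + 342\right) = \left(8^{2} + 116 \left(134 + \left(-15 + 2 \cdot 225\right)\right)\right) 184 = \left(64 + 116 \left(134 + \left(-15 + 450\right)\right)\right) 184 = \left(64 + 116 \left(134 + 435\right)\right) 184 = \left(64 + 116 \cdot 569\right) 184 = \left(64 + 66004\right) 184 = 66068 \cdot 184 = 12156512$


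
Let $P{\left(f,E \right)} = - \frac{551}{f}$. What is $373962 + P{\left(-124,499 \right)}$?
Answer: $\frac{46371839}{124} \approx 3.7397 \cdot 10^{5}$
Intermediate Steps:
$373962 + P{\left(-124,499 \right)} = 373962 - \frac{551}{-124} = 373962 - - \frac{551}{124} = 373962 + \frac{551}{124} = \frac{46371839}{124}$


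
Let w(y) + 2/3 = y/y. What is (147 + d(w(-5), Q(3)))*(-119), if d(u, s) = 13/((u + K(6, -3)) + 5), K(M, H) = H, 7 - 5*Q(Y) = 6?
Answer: -18156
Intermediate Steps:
Q(Y) = 1/5 (Q(Y) = 7/5 - 1/5*6 = 7/5 - 6/5 = 1/5)
w(y) = 1/3 (w(y) = -2/3 + y/y = -2/3 + 1 = 1/3)
d(u, s) = 13/(2 + u) (d(u, s) = 13/((u - 3) + 5) = 13/((-3 + u) + 5) = 13/(2 + u))
(147 + d(w(-5), Q(3)))*(-119) = (147 + 13/(2 + 1/3))*(-119) = (147 + 13/(7/3))*(-119) = (147 + 13*(3/7))*(-119) = (147 + 39/7)*(-119) = (1068/7)*(-119) = -18156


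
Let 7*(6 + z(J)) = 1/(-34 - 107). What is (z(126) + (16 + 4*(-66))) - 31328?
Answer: -31171435/987 ≈ -31582.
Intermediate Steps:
z(J) = -5923/987 (z(J) = -6 + 1/(7*(-34 - 107)) = -6 + (1/7)/(-141) = -6 + (1/7)*(-1/141) = -6 - 1/987 = -5923/987)
(z(126) + (16 + 4*(-66))) - 31328 = (-5923/987 + (16 + 4*(-66))) - 31328 = (-5923/987 + (16 - 264)) - 31328 = (-5923/987 - 248) - 31328 = -250699/987 - 31328 = -31171435/987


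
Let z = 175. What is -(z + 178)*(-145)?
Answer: 51185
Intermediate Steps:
-(z + 178)*(-145) = -(175 + 178)*(-145) = -353*(-145) = -1*(-51185) = 51185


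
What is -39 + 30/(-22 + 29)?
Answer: -243/7 ≈ -34.714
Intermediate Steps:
-39 + 30/(-22 + 29) = -39 + 30/7 = -243/7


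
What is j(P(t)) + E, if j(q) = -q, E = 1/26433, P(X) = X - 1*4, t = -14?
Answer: 475795/26433 ≈ 18.000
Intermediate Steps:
P(X) = -4 + X (P(X) = X - 4 = -4 + X)
E = 1/26433 ≈ 3.7831e-5
j(P(t)) + E = -(-4 - 14) + 1/26433 = -1*(-18) + 1/26433 = 18 + 1/26433 = 475795/26433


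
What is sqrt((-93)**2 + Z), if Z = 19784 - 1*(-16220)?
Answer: sqrt(44653) ≈ 211.31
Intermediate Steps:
Z = 36004 (Z = 19784 + 16220 = 36004)
sqrt((-93)**2 + Z) = sqrt((-93)**2 + 36004) = sqrt(8649 + 36004) = sqrt(44653)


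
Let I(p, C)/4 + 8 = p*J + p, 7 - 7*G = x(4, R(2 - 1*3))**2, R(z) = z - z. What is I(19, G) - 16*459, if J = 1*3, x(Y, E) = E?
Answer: -7072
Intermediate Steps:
R(z) = 0
J = 3
G = 1 (G = 1 - 1/7*0**2 = 1 - 1/7*0 = 1 + 0 = 1)
I(p, C) = -32 + 16*p (I(p, C) = -32 + 4*(p*3 + p) = -32 + 4*(3*p + p) = -32 + 4*(4*p) = -32 + 16*p)
I(19, G) - 16*459 = (-32 + 16*19) - 16*459 = (-32 + 304) - 7344 = 272 - 7344 = -7072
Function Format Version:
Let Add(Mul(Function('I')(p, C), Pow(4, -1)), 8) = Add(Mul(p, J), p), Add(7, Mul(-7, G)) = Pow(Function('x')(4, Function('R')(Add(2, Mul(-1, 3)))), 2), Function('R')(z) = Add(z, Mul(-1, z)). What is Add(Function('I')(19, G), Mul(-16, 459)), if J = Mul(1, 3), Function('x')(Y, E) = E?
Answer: -7072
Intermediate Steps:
Function('R')(z) = 0
J = 3
G = 1 (G = Add(1, Mul(Rational(-1, 7), Pow(0, 2))) = Add(1, Mul(Rational(-1, 7), 0)) = Add(1, 0) = 1)
Function('I')(p, C) = Add(-32, Mul(16, p)) (Function('I')(p, C) = Add(-32, Mul(4, Add(Mul(p, 3), p))) = Add(-32, Mul(4, Add(Mul(3, p), p))) = Add(-32, Mul(4, Mul(4, p))) = Add(-32, Mul(16, p)))
Add(Function('I')(19, G), Mul(-16, 459)) = Add(Add(-32, Mul(16, 19)), Mul(-16, 459)) = Add(Add(-32, 304), -7344) = Add(272, -7344) = -7072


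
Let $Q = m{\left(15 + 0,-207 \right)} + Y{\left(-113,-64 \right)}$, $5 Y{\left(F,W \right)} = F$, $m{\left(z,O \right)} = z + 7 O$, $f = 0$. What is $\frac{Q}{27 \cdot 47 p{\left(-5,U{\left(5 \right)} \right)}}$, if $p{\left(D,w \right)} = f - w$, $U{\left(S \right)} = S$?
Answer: $\frac{7283}{31725} \approx 0.22957$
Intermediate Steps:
$Y{\left(F,W \right)} = \frac{F}{5}$
$p{\left(D,w \right)} = - w$ ($p{\left(D,w \right)} = 0 - w = - w$)
$Q = - \frac{7283}{5}$ ($Q = \left(\left(15 + 0\right) + 7 \left(-207\right)\right) + \frac{1}{5} \left(-113\right) = \left(15 - 1449\right) - \frac{113}{5} = -1434 - \frac{113}{5} = - \frac{7283}{5} \approx -1456.6$)
$\frac{Q}{27 \cdot 47 p{\left(-5,U{\left(5 \right)} \right)}} = - \frac{7283}{5 \cdot 27 \cdot 47 \left(\left(-1\right) 5\right)} = - \frac{7283}{5 \cdot 1269 \left(-5\right)} = - \frac{7283}{5 \left(-6345\right)} = \left(- \frac{7283}{5}\right) \left(- \frac{1}{6345}\right) = \frac{7283}{31725}$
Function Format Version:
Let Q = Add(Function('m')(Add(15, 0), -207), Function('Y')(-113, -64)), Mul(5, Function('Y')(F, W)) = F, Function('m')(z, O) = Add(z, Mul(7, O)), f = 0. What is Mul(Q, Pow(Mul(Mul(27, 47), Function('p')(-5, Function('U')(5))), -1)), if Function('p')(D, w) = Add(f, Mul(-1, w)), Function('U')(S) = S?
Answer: Rational(7283, 31725) ≈ 0.22957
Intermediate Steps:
Function('Y')(F, W) = Mul(Rational(1, 5), F)
Function('p')(D, w) = Mul(-1, w) (Function('p')(D, w) = Add(0, Mul(-1, w)) = Mul(-1, w))
Q = Rational(-7283, 5) (Q = Add(Add(Add(15, 0), Mul(7, -207)), Mul(Rational(1, 5), -113)) = Add(Add(15, -1449), Rational(-113, 5)) = Add(-1434, Rational(-113, 5)) = Rational(-7283, 5) ≈ -1456.6)
Mul(Q, Pow(Mul(Mul(27, 47), Function('p')(-5, Function('U')(5))), -1)) = Mul(Rational(-7283, 5), Pow(Mul(Mul(27, 47), Mul(-1, 5)), -1)) = Mul(Rational(-7283, 5), Pow(Mul(1269, -5), -1)) = Mul(Rational(-7283, 5), Pow(-6345, -1)) = Mul(Rational(-7283, 5), Rational(-1, 6345)) = Rational(7283, 31725)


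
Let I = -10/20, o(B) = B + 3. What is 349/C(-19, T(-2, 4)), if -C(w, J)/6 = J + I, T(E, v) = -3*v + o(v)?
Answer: 349/33 ≈ 10.576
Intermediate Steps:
o(B) = 3 + B
I = -1/2 (I = -10*1/20 = -1/2 ≈ -0.50000)
T(E, v) = 3 - 2*v (T(E, v) = -3*v + (3 + v) = 3 - 2*v)
C(w, J) = 3 - 6*J (C(w, J) = -6*(J - 1/2) = -6*(-1/2 + J) = 3 - 6*J)
349/C(-19, T(-2, 4)) = 349/(3 - 6*(3 - 2*4)) = 349/(3 - 6*(3 - 8)) = 349/(3 - 6*(-5)) = 349/(3 + 30) = 349/33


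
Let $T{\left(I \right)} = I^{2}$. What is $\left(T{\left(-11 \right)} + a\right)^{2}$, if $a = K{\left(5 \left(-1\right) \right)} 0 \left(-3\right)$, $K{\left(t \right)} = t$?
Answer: $14641$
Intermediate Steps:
$a = 0$ ($a = 5 \left(-1\right) 0 \left(-3\right) = \left(-5\right) 0 = 0$)
$\left(T{\left(-11 \right)} + a\right)^{2} = \left(\left(-11\right)^{2} + 0\right)^{2} = \left(121 + 0\right)^{2} = 121^{2} = 14641$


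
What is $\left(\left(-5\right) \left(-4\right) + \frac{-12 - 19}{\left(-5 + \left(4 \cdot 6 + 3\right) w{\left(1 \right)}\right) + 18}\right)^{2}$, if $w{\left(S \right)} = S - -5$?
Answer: $\frac{12033961}{30625} \approx 392.95$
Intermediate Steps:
$w{\left(S \right)} = 5 + S$ ($w{\left(S \right)} = S + 5 = 5 + S$)
$\left(\left(-5\right) \left(-4\right) + \frac{-12 - 19}{\left(-5 + \left(4 \cdot 6 + 3\right) w{\left(1 \right)}\right) + 18}\right)^{2} = \left(\left(-5\right) \left(-4\right) + \frac{-12 - 19}{\left(-5 + \left(4 \cdot 6 + 3\right) \left(5 + 1\right)\right) + 18}\right)^{2} = \left(20 - \frac{31}{\left(-5 + \left(24 + 3\right) 6\right) + 18}\right)^{2} = \left(20 - \frac{31}{\left(-5 + 27 \cdot 6\right) + 18}\right)^{2} = \left(20 - \frac{31}{\left(-5 + 162\right) + 18}\right)^{2} = \left(20 - \frac{31}{157 + 18}\right)^{2} = \left(20 - \frac{31}{175}\right)^{2} = \left(\frac{3469}{175}\right)^{2} = \frac{12033961}{30625}$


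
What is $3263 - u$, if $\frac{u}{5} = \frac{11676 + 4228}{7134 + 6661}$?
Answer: $\frac{8986713}{2759} \approx 3257.2$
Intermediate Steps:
$u = \frac{15904}{2759}$ ($u = 5 \frac{11676 + 4228}{7134 + 6661} = 5 \cdot \frac{15904}{13795} = \frac{15904}{2759} \approx 5.7644$)
$3263 - u = 3263 - \frac{15904}{2759} = \frac{8986713}{2759}$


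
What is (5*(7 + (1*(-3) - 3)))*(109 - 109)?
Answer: 0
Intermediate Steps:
(5*(7 + (1*(-3) - 3)))*(109 - 109) = (5*(7 + (-3 - 3)))*0 = (5*(7 - 6))*0 = (5*1)*0 = 5*0 = 0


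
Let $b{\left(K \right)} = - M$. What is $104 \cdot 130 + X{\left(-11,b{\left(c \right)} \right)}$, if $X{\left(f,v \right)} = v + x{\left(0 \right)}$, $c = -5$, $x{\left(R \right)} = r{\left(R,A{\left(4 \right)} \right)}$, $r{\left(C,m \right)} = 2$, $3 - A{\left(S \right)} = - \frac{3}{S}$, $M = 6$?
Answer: $13516$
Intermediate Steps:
$A{\left(S \right)} = 3 + \frac{3}{S}$ ($A{\left(S \right)} = 3 - - \frac{3}{S} = 3 + \frac{3}{S}$)
$x{\left(R \right)} = 2$
$b{\left(K \right)} = -6$ ($b{\left(K \right)} = \left(-1\right) 6 = -6$)
$X{\left(f,v \right)} = 2 + v$ ($X{\left(f,v \right)} = v + 2 = 2 + v$)
$104 \cdot 130 + X{\left(-11,b{\left(c \right)} \right)} = 104 \cdot 130 + \left(2 - 6\right) = 13520 - 4 = 13516$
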